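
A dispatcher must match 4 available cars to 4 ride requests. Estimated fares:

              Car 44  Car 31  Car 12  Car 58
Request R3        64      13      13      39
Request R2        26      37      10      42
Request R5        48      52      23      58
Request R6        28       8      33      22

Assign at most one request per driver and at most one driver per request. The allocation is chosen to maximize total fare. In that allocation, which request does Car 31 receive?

Car 31 receives Request R2.

Optimal: Car 44→Request R3 ($64), Car 31→Request R2 ($37), Car 12→Request R6 ($33), Car 58→Request R5 ($58) — total 64+37+33+58 = $192.
No other one-to-one assignment exceeds $192.
Car 31's own top request is Request R5 ($52), but forcing Car 31→Request R5 and reassigning the rest optimally gives only $191 — worse by 1.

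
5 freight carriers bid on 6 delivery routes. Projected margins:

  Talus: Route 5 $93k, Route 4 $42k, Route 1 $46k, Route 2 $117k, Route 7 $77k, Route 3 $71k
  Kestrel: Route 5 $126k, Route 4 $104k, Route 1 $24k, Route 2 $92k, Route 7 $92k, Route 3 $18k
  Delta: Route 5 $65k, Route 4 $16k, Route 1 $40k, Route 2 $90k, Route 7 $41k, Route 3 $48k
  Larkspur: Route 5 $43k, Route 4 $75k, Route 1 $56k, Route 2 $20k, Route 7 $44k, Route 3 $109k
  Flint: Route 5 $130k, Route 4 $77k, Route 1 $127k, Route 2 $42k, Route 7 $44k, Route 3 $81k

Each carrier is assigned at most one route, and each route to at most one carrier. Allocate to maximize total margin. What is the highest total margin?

Max total: $529k

Optimal: Talus→Route 7 ($77k), Kestrel→Route 5 ($126k), Delta→Route 2 ($90k), Larkspur→Route 3 ($109k), Flint→Route 1 ($127k) — total 77+126+90+109+127 = $529k.
Max-entry greedy (repeatedly take the single best remaining cell) gives $501k, worse by 28.
Next-best assignment: Talus→Route 5, Kestrel→Route 4, Delta→Route 2, Larkspur→Route 3, Flint→Route 1 = $523k.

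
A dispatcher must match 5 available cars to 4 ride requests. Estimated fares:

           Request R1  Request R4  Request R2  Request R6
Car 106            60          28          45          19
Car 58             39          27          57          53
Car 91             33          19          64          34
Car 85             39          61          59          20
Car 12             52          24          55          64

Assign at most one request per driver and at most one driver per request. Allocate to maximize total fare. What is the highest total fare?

Maximum total: $249

Optimal: Car 106→Request R1 ($60), Car 85→Request R4 ($61), Car 91→Request R2 ($64), Car 12→Request R6 ($64) — total 60+61+64+64 = $249.
Swapping Car 12↔Car 91 (Car 12→Request R2 $55, Car 91→Request R6 $34) loses 39.
Checked against all permutations: $249 is optimal.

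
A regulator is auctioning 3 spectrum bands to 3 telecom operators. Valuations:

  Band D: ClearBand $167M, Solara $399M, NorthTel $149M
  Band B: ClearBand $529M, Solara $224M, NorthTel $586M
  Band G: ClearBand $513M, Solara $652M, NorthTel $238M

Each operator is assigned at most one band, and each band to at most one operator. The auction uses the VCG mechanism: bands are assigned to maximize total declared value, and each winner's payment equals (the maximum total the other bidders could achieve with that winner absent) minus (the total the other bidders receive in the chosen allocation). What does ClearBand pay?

Efficient allocation: ClearBand→Band G ($513M), Solara→Band D ($399M), NorthTel→Band B ($586M); total welfare W = $1498M.
ClearBand receives Band G at value $513M, so the others get W − 513 = $985M.
Without ClearBand: best allocation of the remaining 2 bidders over all 3 bands is Solara→Band G ($652M), NorthTel→Band B ($586M), total $1238M.
VCG payment = (others' best without ClearBand) − (others' welfare with ClearBand) = 1238 − 985 = $253M.

ClearBand pays $253M.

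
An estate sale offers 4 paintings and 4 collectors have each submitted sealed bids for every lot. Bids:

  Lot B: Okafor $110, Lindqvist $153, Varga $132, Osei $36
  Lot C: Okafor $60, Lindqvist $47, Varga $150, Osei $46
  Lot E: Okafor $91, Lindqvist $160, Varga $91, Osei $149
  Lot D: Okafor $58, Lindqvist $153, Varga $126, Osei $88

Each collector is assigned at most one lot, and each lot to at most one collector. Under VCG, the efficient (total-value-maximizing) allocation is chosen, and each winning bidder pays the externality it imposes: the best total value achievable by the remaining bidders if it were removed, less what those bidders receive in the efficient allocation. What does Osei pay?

Osei pays $7.

Efficient allocation: Okafor→Lot B ($110), Lindqvist→Lot D ($153), Varga→Lot C ($150), Osei→Lot E ($149); total welfare W = $562.
Osei receives Lot E at value $149, so the others get W − 149 = $413.
Without Osei: best allocation of the remaining 3 bidders over all 4 lots is Okafor→Lot B ($110), Lindqvist→Lot E ($160), Varga→Lot C ($150), total $420.
VCG payment = (others' best without Osei) − (others' welfare with Osei) = 420 − 413 = $7.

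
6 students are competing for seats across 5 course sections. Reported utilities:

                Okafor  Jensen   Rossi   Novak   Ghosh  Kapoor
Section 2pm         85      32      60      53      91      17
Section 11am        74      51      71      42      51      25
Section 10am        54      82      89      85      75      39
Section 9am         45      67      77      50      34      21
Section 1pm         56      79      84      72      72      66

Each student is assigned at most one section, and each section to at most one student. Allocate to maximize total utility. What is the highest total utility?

Optimal: Ghosh→Section 2pm (91 points), Okafor→Section 11am (74 points), Novak→Section 10am (85 points), Rossi→Section 9am (77 points), Jensen→Section 1pm (79 points) — total 91+74+85+77+79 = 406 points.
Row-greedy (each student in turn takes its best remaining section) gives 352 points, worse by 54.
Next-best assignment: Ghosh→Section 2pm, Okafor→Section 11am, Novak→Section 10am, Jensen→Section 9am, Rossi→Section 1pm = 401 points.
Every other assignment is strictly worse.

Max total: 406 points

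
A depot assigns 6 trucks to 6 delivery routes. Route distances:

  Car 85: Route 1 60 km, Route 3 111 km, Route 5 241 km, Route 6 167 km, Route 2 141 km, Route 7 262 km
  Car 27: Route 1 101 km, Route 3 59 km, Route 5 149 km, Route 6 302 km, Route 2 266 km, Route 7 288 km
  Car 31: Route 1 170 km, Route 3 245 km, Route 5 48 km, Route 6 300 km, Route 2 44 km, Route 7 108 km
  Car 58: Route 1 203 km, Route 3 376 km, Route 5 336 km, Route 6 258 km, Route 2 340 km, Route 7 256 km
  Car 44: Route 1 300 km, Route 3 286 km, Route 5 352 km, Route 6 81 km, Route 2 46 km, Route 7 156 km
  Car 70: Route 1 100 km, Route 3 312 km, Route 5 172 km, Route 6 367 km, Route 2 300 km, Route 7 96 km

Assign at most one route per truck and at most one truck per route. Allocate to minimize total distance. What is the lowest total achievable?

Min total: 567 km

Optimal: Car 85→Route 1 (60 km), Car 27→Route 3 (59 km), Car 31→Route 5 (48 km), Car 58→Route 6 (258 km), Car 44→Route 2 (46 km), Car 70→Route 7 (96 km) — total 60+59+48+258+46+96 = 567 km.
Min-entry greedy (repeatedly take the single cheapest remaining cell) gives 676 km, worse by 109.
Swapping Car 44↔Car 70 (Car 44→Route 7 156 km, Car 70→Route 2 300 km) adds 314.
Checked against all permutations: 567 km is optimal.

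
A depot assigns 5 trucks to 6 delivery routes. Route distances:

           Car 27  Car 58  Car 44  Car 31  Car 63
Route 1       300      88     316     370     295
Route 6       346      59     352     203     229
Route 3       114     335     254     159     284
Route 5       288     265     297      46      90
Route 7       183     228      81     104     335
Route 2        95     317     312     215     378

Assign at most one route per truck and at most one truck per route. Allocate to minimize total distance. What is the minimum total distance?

Min total: 484 km

This is the linear assignment problem.
Optimal: Car 27→Route 2 (95 km), Car 58→Route 6 (59 km), Car 44→Route 7 (81 km), Car 31→Route 3 (159 km), Car 63→Route 5 (90 km) — total 95+59+81+159+90 = 484 km.
Row-greedy (each truck in turn takes its cheapest remaining route) gives 565 km, worse by 81.
Next-best assignment: Car 27→Route 2, Car 58→Route 1, Car 44→Route 7, Car 31→Route 3, Car 63→Route 5 = 513 km.
Swapping Car 31↔Car 63 (Car 31→Route 5 46 km, Car 63→Route 3 284 km) adds 81.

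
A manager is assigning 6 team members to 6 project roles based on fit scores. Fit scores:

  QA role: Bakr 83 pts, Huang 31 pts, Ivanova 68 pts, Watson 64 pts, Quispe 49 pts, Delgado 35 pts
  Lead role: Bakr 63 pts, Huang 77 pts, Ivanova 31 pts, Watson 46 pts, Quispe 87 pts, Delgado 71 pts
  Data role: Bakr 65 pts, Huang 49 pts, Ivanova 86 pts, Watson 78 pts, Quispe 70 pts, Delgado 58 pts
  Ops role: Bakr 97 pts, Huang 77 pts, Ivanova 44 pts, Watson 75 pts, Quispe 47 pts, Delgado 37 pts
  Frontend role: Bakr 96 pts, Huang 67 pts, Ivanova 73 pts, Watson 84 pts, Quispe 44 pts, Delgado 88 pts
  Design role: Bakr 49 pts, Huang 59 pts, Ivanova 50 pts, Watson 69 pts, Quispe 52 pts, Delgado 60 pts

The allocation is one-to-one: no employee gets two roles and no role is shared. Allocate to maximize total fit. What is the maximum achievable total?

Maximum total: 490 pts

Optimal: Bakr→QA role (83 pts), Huang→Ops role (77 pts), Ivanova→Data role (86 pts), Watson→Design role (69 pts), Quispe→Lead role (87 pts), Delgado→Frontend role (88 pts) — total 83+77+86+69+87+88 = 490 pts.
Next-best assignment: Bakr→Ops role, Huang→Design role, Ivanova→Data role, Watson→QA role, Quispe→Lead role, Delgado→Frontend role = 481 pts.
Swapping Bakr↔Ivanova (Bakr→Data role 65 pts, Ivanova→QA role 68 pts) loses 36.
Checked against all permutations: 490 pts is optimal.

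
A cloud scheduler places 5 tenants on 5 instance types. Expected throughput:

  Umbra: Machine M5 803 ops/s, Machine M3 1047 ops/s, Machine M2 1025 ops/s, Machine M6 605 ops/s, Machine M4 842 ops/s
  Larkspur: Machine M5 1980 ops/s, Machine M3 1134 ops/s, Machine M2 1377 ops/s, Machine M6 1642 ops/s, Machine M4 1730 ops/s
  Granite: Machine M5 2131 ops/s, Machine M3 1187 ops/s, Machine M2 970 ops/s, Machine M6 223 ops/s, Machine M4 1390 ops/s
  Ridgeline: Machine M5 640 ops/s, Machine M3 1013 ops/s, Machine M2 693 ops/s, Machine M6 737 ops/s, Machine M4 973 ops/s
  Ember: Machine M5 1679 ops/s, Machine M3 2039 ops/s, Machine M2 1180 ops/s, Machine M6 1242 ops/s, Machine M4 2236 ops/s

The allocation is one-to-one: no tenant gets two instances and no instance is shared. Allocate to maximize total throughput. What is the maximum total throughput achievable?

Max total: 8047 ops/s

This is the linear assignment problem.
Optimal: Umbra→Machine M2 (1025 ops/s), Larkspur→Machine M6 (1642 ops/s), Granite→Machine M5 (2131 ops/s), Ridgeline→Machine M3 (1013 ops/s), Ember→Machine M4 (2236 ops/s) — total 1025+1642+2131+1013+2236 = 8047 ops/s.
Max-entry greedy (repeatedly take the single best remaining cell) gives 7749 ops/s, worse by 298.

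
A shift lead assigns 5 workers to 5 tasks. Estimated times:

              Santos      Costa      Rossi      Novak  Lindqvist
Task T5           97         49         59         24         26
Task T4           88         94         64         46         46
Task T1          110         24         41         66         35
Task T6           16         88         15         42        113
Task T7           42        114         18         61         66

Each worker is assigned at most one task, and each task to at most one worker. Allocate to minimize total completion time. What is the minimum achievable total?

Minimum total: 128 min

Optimal: Santos→Task T6 (16 min), Costa→Task T1 (24 min), Rossi→Task T7 (18 min), Novak→Task T5 (24 min), Lindqvist→Task T4 (46 min) — total 16+24+18+24+46 = 128 min.
Column-greedy (each task in turn goes to its cheapest remaining worker) gives 151 min, worse by 23.
Next-best assignment: Santos→Task T6, Costa→Task T1, Rossi→Task T7, Novak→Task T4, Lindqvist→Task T5 = 130 min.
Swapping Rossi↔Costa (Rossi→Task T1 41 min, Costa→Task T7 114 min) adds 113.
Every other assignment is strictly worse.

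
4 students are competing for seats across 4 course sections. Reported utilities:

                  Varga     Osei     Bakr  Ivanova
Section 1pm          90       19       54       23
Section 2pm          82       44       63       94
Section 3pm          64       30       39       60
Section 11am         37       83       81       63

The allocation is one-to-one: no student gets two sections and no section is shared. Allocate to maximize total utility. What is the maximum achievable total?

Optimal: Varga→Section 1pm (90 points), Osei→Section 11am (83 points), Bakr→Section 3pm (39 points), Ivanova→Section 2pm (94 points) — total 90+83+39+94 = 306 points.
Row-greedy (each student in turn takes its best remaining section) gives 296 points, worse by 10.

Maximum total: 306 points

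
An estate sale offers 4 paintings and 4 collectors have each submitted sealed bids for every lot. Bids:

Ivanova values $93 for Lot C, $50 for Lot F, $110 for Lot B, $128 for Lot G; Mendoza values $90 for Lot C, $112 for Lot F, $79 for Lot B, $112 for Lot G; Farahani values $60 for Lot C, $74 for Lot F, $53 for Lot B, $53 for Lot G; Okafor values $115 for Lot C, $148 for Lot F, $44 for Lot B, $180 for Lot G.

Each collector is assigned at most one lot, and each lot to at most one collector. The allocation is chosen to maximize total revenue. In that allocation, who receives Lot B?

Optimal: Ivanova→Lot B ($110), Mendoza→Lot F ($112), Farahani→Lot C ($60), Okafor→Lot G ($180) — total 110+112+60+180 = $462.
Column-greedy (each lot in turn goes to its best remaining collector) gives $390, worse by 72.
Next-best assignment: Ivanova→Lot B, Mendoza→Lot C, Farahani→Lot F, Okafor→Lot G = $454.
Ivanova's own top lot is Lot G ($128), but forcing Ivanova→Lot G and reassigning the rest optimally gives only $419 — worse by 43.

Ivanova receives Lot B.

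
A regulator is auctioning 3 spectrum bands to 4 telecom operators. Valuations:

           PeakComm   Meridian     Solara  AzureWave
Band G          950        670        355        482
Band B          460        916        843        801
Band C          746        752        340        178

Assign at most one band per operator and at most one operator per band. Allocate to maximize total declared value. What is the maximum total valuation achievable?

This is the linear assignment problem.
Optimal: PeakComm→Band G ($950M), Solara→Band B ($843M), Meridian→Band C ($752M) — total 950+843+752 = $2545M.
Max-entry greedy (repeatedly take the single best remaining cell) gives $2206M, worse by 339.
Next-best assignment: PeakComm→Band G, AzureWave→Band B, Meridian→Band C = $2503M.

Max total: $2545M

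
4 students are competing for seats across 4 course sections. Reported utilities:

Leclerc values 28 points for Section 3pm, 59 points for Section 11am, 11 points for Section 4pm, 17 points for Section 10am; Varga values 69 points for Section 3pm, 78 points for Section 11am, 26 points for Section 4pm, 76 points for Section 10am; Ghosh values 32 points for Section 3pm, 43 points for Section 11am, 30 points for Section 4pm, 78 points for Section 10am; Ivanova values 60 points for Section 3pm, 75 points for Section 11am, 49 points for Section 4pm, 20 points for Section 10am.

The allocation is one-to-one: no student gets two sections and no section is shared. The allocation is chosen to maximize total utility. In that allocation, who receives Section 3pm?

Varga receives Section 3pm.

Optimal: Leclerc→Section 11am (59 points), Varga→Section 3pm (69 points), Ghosh→Section 10am (78 points), Ivanova→Section 4pm (49 points) — total 59+69+78+49 = 255 points.
Max-entry greedy (repeatedly take the single best remaining cell) gives 227 points, worse by 28.
Next-best assignment: Leclerc→Section 3pm, Varga→Section 11am, Ghosh→Section 10am, Ivanova→Section 4pm = 233 points.
Swapping Varga↔Ivanova (Varga→Section 4pm 26 points, Ivanova→Section 3pm 60 points) loses 32.
No other one-to-one assignment exceeds 255 points.
Varga's own top section is Section 11am (78 points), but forcing Varga→Section 11am and reassigning the rest optimally gives only 233 points — worse by 22.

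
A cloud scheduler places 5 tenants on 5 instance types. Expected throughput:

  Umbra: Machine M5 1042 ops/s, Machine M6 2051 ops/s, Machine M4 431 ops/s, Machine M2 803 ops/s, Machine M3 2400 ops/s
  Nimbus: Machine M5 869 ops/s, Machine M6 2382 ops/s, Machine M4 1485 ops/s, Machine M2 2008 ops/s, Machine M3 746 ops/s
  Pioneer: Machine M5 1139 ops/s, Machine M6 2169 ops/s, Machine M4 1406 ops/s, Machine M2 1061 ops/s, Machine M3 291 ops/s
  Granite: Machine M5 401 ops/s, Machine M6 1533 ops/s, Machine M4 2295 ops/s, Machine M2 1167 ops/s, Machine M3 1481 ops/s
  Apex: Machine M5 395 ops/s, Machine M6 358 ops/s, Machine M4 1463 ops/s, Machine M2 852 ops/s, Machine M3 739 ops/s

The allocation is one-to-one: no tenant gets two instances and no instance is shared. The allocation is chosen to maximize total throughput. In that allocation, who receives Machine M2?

Nimbus receives Machine M2.

Optimal: Umbra→Machine M3 (2400 ops/s), Nimbus→Machine M2 (2008 ops/s), Pioneer→Machine M6 (2169 ops/s), Granite→Machine M4 (2295 ops/s), Apex→Machine M5 (395 ops/s) — total 2400+2008+2169+2295+395 = 9267 ops/s.
Max-entry greedy (repeatedly take the single best remaining cell) gives 9068 ops/s, worse by 199.
Nimbus's own top instance is Machine M6 (2382 ops/s), but forcing Nimbus→Machine M6 and reassigning the rest optimally gives only 9068 ops/s — worse by 199.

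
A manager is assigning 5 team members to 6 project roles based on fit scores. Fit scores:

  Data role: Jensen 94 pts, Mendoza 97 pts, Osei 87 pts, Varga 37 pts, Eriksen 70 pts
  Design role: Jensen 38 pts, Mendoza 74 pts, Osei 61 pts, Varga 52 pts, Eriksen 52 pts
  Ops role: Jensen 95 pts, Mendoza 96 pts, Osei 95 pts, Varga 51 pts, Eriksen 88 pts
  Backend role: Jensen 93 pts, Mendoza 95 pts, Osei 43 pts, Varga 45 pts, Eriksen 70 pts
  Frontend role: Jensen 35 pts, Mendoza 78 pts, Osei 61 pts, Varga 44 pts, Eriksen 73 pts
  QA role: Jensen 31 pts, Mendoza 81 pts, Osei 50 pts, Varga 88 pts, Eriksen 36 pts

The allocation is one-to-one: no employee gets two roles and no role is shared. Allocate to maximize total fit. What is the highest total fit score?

Treat this as an assignment problem: match each employee to one role.
Optimal: Jensen→Backend role (93 pts), Mendoza→Data role (97 pts), Osei→Ops role (95 pts), Varga→QA role (88 pts), Eriksen→Frontend role (73 pts) — total 93+97+95+88+73 = 446 pts.
Column-greedy (each role in turn goes to its best remaining employee) gives 367 pts, worse by 79.

Max total: 446 pts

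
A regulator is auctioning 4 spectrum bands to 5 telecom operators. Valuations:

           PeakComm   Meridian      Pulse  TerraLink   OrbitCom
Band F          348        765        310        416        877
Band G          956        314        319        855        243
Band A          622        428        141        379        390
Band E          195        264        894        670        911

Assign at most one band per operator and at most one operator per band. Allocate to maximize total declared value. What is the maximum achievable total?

Maximum total: $3248M

Treat this as an assignment problem: match each operator to one band.
Optimal: OrbitCom→Band F ($877M), TerraLink→Band G ($855M), PeakComm→Band A ($622M), Pulse→Band E ($894M) — total 877+855+622+894 = $3248M.
Row-greedy (each operator in turn takes its best remaining band) gives $2994M, worse by 254.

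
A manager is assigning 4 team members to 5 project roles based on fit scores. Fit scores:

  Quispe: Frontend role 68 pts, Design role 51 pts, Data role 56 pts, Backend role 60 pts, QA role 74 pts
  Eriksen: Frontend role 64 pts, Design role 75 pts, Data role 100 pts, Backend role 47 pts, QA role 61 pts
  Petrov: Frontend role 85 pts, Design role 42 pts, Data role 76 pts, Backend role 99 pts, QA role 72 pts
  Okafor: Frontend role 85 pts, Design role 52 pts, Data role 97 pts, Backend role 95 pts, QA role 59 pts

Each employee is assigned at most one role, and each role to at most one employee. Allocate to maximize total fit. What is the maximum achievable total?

This is a one-to-one assignment (maximum-weight bipartite matching).
Optimal: Quispe→QA role (74 pts), Eriksen→Data role (100 pts), Petrov→Backend role (99 pts), Okafor→Frontend role (85 pts) — total 74+100+99+85 = 358 pts.
Column-greedy (each role in turn goes to its best remaining employee) gives 317 pts, worse by 41.
Next-best assignment: Quispe→QA role, Eriksen→Data role, Petrov→Frontend role, Okafor→Backend role = 354 pts.
No other one-to-one assignment exceeds 358 pts.

Max total: 358 pts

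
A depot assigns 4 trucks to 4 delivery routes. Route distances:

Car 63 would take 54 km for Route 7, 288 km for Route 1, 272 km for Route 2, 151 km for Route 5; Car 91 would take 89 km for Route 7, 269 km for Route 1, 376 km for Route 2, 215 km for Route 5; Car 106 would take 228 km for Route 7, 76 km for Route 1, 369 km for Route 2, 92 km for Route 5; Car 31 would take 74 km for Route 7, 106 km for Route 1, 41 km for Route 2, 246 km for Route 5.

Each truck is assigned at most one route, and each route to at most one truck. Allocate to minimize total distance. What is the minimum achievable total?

Minimum total: 357 km

Optimal: Car 63→Route 5 (151 km), Car 91→Route 7 (89 km), Car 106→Route 1 (76 km), Car 31→Route 2 (41 km) — total 151+89+76+41 = 357 km.
Next-best assignment: Car 63→Route 7, Car 91→Route 5, Car 106→Route 1, Car 31→Route 2 = 386 km.
Checked against all permutations: 357 km is optimal.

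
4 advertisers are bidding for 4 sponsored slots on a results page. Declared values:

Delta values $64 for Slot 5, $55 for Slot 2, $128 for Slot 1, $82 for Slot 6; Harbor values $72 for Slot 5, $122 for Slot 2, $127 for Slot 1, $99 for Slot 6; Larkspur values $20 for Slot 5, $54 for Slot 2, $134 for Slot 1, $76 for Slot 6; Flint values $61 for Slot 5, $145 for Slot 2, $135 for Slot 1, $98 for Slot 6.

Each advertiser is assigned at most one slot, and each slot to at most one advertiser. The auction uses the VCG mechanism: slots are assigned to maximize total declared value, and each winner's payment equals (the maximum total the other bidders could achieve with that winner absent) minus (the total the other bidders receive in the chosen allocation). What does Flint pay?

Flint pays $41.

Efficient allocation: Delta→Slot 5 ($64), Harbor→Slot 6 ($99), Larkspur→Slot 1 ($134), Flint→Slot 2 ($145); total welfare W = $442.
Flint receives Slot 2 at value $145, so the others get W − 145 = $297.
Without Flint: best allocation of the remaining 3 bidders over all 4 slots is Delta→Slot 6 ($82), Harbor→Slot 2 ($122), Larkspur→Slot 1 ($134), total $338.
VCG payment = (others' best without Flint) − (others' welfare with Flint) = 338 − 297 = $41.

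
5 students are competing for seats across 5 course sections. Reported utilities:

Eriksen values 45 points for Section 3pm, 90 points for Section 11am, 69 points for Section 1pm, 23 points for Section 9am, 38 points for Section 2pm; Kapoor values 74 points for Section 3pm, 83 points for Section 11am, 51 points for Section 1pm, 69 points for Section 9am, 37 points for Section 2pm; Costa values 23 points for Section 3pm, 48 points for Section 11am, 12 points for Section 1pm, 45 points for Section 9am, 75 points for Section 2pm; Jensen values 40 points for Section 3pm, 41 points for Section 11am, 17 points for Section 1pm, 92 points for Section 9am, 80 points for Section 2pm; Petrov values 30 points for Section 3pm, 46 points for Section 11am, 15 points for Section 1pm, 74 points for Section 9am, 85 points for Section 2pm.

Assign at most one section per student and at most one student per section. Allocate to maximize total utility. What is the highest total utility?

Maximum total: 368 points

Treat this as an assignment problem: match each student to one section.
Optimal: Eriksen→Section 1pm (69 points), Kapoor→Section 3pm (74 points), Costa→Section 11am (48 points), Jensen→Section 9am (92 points), Petrov→Section 2pm (85 points) — total 69+74+48+92+85 = 368 points.
Column-greedy (each section in turn goes to its best remaining student) gives 330 points, worse by 38.
Next-best assignment: Eriksen→Section 1pm, Kapoor→Section 3pm, Costa→Section 2pm, Jensen→Section 9am, Petrov→Section 11am = 356 points.
Every other assignment is strictly worse.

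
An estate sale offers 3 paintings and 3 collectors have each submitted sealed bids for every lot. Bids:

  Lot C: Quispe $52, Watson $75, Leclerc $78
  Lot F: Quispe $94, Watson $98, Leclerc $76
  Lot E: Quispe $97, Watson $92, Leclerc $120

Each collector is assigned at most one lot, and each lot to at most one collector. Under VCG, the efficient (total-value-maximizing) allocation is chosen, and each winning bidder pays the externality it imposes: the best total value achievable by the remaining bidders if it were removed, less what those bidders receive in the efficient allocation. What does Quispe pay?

Efficient allocation: Quispe→Lot F ($94), Watson→Lot C ($75), Leclerc→Lot E ($120); total welfare W = $289.
Quispe receives Lot F at value $94, so the others get W − 94 = $195.
Without Quispe: best allocation of the remaining 2 bidders over all 3 lots is Watson→Lot F ($98), Leclerc→Lot E ($120), total $218.
VCG payment = (others' best without Quispe) − (others' welfare with Quispe) = 218 − 195 = $23.

Quispe pays $23.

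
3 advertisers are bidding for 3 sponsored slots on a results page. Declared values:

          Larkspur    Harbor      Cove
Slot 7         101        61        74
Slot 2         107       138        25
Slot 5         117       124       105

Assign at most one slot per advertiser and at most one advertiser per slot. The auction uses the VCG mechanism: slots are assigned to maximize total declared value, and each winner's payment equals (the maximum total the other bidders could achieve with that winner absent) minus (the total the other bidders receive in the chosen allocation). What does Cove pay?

Efficient allocation: Larkspur→Slot 7 ($101), Harbor→Slot 2 ($138), Cove→Slot 5 ($105); total welfare W = $344.
Cove receives Slot 5 at value $105, so the others get W − 105 = $239.
Without Cove: best allocation of the remaining 2 bidders over all 3 slots is Larkspur→Slot 5 ($117), Harbor→Slot 2 ($138), total $255.
VCG payment = (others' best without Cove) − (others' welfare with Cove) = 255 − 239 = $16.

Cove pays $16.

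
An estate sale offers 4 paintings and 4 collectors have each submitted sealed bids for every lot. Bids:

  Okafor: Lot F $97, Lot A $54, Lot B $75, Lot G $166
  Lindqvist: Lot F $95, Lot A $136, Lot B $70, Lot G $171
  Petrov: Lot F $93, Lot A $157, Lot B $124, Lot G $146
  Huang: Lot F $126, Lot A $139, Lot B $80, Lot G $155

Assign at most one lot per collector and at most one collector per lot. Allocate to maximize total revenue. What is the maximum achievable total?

Optimal: Okafor→Lot G ($166), Lindqvist→Lot A ($136), Petrov→Lot B ($124), Huang→Lot F ($126) — total 166+136+124+126 = $552.
Next-best assignment: Okafor→Lot F, Lindqvist→Lot G, Petrov→Lot B, Huang→Lot A = $531.
Every other assignment is strictly worse.

Maximum total: $552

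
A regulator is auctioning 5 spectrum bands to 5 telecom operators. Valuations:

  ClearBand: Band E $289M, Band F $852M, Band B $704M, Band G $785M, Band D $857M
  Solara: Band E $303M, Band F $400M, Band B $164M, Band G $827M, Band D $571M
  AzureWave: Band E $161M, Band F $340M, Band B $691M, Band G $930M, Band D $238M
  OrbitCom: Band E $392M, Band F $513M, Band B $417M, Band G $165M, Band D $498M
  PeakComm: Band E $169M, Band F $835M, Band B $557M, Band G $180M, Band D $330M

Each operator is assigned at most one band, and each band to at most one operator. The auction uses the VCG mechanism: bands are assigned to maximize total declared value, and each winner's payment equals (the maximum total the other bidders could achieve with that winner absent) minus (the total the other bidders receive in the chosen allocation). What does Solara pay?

Efficient allocation: ClearBand→Band D ($857M), Solara→Band G ($827M), AzureWave→Band B ($691M), OrbitCom→Band E ($392M), PeakComm→Band F ($835M); total welfare W = $3602M.
Solara receives Band G at value $827M, so the others get W − 827 = $2775M.
Without Solara: best allocation of the remaining 4 bidders over all 5 bands is ClearBand→Band D ($857M), AzureWave→Band G ($930M), OrbitCom→Band B ($417M), PeakComm→Band F ($835M), total $3039M.
VCG payment = (others' best without Solara) − (others' welfare with Solara) = 3039 − 2775 = $264M.

Solara pays $264M.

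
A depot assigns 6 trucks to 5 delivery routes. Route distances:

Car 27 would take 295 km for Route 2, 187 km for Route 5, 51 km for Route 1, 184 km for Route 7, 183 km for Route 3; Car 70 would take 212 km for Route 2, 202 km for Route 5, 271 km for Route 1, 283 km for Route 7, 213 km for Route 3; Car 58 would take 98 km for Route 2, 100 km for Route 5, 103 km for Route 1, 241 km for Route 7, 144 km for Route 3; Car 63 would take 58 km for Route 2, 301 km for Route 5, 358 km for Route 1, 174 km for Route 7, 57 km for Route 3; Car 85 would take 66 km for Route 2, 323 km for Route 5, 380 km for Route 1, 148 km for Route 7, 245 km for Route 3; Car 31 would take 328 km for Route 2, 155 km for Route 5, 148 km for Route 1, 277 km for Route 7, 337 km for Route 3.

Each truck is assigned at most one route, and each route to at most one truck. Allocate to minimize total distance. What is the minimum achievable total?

Optimal: Car 58→Route 2 (98 km), Car 31→Route 5 (155 km), Car 27→Route 1 (51 km), Car 85→Route 7 (148 km), Car 63→Route 3 (57 km) — total 98+155+51+148+57 = 509 km.
Column-greedy (each route in turn goes to its cheapest remaining truck) gives 570 km, worse by 61.

Min total: 509 km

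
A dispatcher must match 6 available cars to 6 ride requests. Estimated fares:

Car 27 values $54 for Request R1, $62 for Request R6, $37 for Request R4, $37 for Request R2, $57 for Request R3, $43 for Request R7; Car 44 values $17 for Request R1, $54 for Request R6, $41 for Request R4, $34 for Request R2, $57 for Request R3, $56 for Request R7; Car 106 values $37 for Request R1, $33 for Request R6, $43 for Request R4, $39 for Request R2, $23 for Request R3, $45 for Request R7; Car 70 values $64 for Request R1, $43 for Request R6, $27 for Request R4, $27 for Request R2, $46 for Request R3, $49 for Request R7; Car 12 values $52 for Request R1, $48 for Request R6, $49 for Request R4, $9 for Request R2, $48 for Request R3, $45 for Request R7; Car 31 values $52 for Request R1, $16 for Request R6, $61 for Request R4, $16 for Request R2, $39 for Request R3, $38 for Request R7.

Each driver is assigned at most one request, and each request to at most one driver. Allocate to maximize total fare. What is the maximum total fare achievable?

Max total: $330

Optimal: Car 27→Request R6 ($62), Car 44→Request R7 ($56), Car 106→Request R2 ($39), Car 70→Request R1 ($64), Car 12→Request R3 ($48), Car 31→Request R4 ($61) — total 62+56+39+64+48+61 = $330.
Max-entry greedy (repeatedly take the single best remaining cell) gives $298, worse by 32.
Next-best assignment: Car 27→Request R6, Car 44→Request R3, Car 106→Request R2, Car 70→Request R1, Car 12→Request R7, Car 31→Request R4 = $328.
No other one-to-one assignment exceeds $330.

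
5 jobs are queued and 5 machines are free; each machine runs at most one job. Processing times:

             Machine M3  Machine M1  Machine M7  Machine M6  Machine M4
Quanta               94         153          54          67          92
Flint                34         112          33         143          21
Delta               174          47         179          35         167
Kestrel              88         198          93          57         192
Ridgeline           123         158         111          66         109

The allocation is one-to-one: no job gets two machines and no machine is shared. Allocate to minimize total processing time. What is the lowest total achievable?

Minimum total: 276 min

Optimal: Quanta→Machine M7 (54 min), Flint→Machine M4 (21 min), Delta→Machine M1 (47 min), Kestrel→Machine M3 (88 min), Ridgeline→Machine M6 (66 min) — total 54+21+47+88+66 = 276 min.
Min-entry greedy (repeatedly take the single cheapest remaining cell) gives 356 min, worse by 80.
Next-best assignment: Quanta→Machine M7, Flint→Machine M3, Delta→Machine M1, Kestrel→Machine M6, Ridgeline→Machine M4 = 301 min.
Checked against all permutations: 276 min is optimal.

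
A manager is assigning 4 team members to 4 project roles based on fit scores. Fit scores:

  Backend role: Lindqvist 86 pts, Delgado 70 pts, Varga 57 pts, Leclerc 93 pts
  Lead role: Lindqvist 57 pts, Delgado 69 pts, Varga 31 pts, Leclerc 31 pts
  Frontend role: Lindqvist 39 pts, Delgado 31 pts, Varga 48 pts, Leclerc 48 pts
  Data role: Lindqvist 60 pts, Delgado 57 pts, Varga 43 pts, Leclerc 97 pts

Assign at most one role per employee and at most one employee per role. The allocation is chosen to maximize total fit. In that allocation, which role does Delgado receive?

Optimal: Lindqvist→Backend role (86 pts), Delgado→Lead role (69 pts), Varga→Frontend role (48 pts), Leclerc→Data role (97 pts) — total 86+69+48+97 = 300 pts.
Column-greedy (each role in turn goes to its best remaining employee) gives 270 pts, worse by 30.
Next-best assignment: Lindqvist→Lead role, Delgado→Backend role, Varga→Frontend role, Leclerc→Data role = 272 pts.
Checked against all permutations: 300 pts is optimal.
Delgado's own top role is Backend role (70 pts), but forcing Delgado→Backend role and reassigning the rest optimally gives only 272 pts — worse by 28.

Delgado receives Lead role.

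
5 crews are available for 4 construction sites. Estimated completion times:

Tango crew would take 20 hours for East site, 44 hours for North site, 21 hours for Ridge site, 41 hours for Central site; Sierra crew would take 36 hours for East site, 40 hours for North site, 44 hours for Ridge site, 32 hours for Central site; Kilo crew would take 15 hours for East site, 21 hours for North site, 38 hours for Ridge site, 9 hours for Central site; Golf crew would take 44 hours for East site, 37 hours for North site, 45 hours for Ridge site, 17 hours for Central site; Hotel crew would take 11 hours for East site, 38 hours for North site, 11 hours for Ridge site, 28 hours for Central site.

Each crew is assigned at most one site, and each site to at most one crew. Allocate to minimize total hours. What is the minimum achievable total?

Min total: 69 hours

This is the linear assignment problem.
Optimal: Tango crew→East site (20 hours), Kilo crew→North site (21 hours), Hotel crew→Ridge site (11 hours), Golf crew→Central site (17 hours) — total 20+21+11+17 = 69 hours.
Min-entry greedy (repeatedly take the single cheapest remaining cell) gives 78 hours, worse by 9.
Swapping Kilo crew↔Golf crew (Kilo crew→Central site 9 hours, Golf crew→North site 37 hours) adds 8.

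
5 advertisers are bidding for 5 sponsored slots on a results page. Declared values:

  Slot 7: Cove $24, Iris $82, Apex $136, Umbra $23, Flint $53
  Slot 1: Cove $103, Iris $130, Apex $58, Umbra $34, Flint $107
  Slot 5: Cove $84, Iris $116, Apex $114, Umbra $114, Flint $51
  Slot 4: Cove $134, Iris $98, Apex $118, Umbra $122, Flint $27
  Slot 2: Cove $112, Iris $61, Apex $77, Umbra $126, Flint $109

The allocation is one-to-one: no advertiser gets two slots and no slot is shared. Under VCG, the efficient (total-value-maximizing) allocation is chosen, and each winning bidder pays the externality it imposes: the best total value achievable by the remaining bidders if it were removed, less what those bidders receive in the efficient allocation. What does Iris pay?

Iris pays $10.

Efficient allocation: Cove→Slot 4 ($134), Iris→Slot 1 ($130), Apex→Slot 7 ($136), Umbra→Slot 5 ($114), Flint→Slot 2 ($109); total welfare W = $623.
Iris receives Slot 1 at value $130, so the others get W − 130 = $493.
Without Iris: best allocation of the remaining 4 bidders over all 5 slots is Cove→Slot 4 ($134), Apex→Slot 7 ($136), Umbra→Slot 2 ($126), Flint→Slot 1 ($107), total $503.
VCG payment = (others' best without Iris) − (others' welfare with Iris) = 503 − 493 = $10.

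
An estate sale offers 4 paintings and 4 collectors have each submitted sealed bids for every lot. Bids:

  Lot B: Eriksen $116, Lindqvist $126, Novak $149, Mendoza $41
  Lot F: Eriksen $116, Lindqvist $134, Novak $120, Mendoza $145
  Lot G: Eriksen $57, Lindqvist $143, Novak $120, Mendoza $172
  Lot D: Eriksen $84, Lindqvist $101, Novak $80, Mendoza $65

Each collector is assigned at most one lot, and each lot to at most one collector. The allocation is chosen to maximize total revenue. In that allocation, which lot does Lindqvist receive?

Treat this as an assignment problem: match each collector to one lot.
Optimal: Eriksen→Lot D ($84), Lindqvist→Lot F ($134), Novak→Lot B ($149), Mendoza→Lot G ($172) — total 84+134+149+172 = $539.
Row-greedy (each collector in turn takes its best remaining lot) gives $444, worse by 95.
Next-best assignment: Eriksen→Lot F, Lindqvist→Lot D, Novak→Lot B, Mendoza→Lot G = $538.
Checked against all permutations: $539 is optimal.
Lindqvist's own top lot is Lot G ($143), but forcing Lindqvist→Lot G and reassigning the rest optimally gives only $521 — worse by 18.

Lindqvist receives Lot F.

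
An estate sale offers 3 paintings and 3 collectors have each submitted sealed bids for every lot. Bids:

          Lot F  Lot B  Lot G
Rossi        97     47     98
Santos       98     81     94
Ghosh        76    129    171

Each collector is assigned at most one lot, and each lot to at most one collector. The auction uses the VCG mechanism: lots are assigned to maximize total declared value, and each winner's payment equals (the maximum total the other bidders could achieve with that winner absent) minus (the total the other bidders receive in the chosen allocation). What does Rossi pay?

Rossi pays $17.

Efficient allocation: Rossi→Lot F ($97), Santos→Lot B ($81), Ghosh→Lot G ($171); total welfare W = $349.
Rossi receives Lot F at value $97, so the others get W − 97 = $252.
Without Rossi: best allocation of the remaining 2 bidders over all 3 lots is Santos→Lot F ($98), Ghosh→Lot G ($171), total $269.
VCG payment = (others' best without Rossi) − (others' welfare with Rossi) = 269 − 252 = $17.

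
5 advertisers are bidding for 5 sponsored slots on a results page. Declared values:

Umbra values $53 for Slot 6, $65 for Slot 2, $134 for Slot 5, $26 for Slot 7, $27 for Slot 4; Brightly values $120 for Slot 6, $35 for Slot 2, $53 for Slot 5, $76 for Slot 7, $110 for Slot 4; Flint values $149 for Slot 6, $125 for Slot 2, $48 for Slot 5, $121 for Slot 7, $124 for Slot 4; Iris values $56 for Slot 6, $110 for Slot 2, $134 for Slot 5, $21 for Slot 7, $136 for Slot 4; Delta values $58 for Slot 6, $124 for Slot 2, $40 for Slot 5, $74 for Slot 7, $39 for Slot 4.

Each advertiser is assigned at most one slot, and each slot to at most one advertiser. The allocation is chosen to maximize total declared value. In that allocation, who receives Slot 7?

Optimal: Umbra→Slot 5 ($134), Brightly→Slot 6 ($120), Flint→Slot 7 ($121), Iris→Slot 4 ($136), Delta→Slot 2 ($124) — total 134+120+121+136+124 = $635.
Row-greedy (each advertiser in turn takes its best remaining slot) gives $589, worse by 46.
Checked against all permutations: $635 is optimal.
Flint's own top slot is Slot 6 ($149), but forcing Flint→Slot 6 and reassigning the rest optimally gives only $619 — worse by 16.

Flint receives Slot 7.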